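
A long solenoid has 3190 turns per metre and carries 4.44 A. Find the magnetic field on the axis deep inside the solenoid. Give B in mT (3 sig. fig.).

Inside a long solenoid, B = μ₀nI with n = 3190 turns/m.
B = 4π×10⁻⁷ × 3190 × 4.44 = 1.78×10⁻² T.

B ≈ 17.8 mT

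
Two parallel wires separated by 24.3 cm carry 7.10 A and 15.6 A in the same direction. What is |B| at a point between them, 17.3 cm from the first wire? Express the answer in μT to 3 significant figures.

Each long wire gives B = μ₀I/(2πd). Distances are d₁ = 0.173 m and d₂ = 0.07 m.
B₁ = 8.21×10⁻⁶ T, B₂ = 4.46×10⁻⁵ T.
Between parallel currents the two contributions point in opposite directions, so they subtract. B = |B₁ − B₂| = |8.21×10⁻⁶ − 4.46×10⁻⁵| = 3.64×10⁻⁵ T.

B ≈ 36.4 μT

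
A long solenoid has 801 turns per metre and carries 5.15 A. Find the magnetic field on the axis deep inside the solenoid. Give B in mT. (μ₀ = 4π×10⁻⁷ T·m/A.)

Inside a long solenoid, B = μ₀nI with n = 801 turns/m.
B = 4π×10⁻⁷ × 801 × 5.15 = 5.18×10⁻³ T.

B ≈ 5.18 mT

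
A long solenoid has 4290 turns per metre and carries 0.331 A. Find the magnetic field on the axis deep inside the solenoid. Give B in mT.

Inside a long solenoid, B = μ₀nI with n = 4290 turns/m.
B = 4π×10⁻⁷ × 4290 × 0.331 = 1.78×10⁻³ T.

B ≈ 1.78 mT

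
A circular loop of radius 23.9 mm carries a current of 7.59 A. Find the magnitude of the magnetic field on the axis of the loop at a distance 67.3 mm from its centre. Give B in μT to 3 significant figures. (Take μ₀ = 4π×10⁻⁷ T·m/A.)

On the axis of a circular loop, B = μ₀IR² / [2(R²+z²)^(3/2)].
R² + z² = (0.0239)² + (0.0673)² = 0.0051 m², and (R²+z²)^(3/2) = 3.64×10⁻⁴ m³.
B = (4π×10⁻⁷ × 7.59 × 0.0005712) / (2 × 3.64×10⁻⁴) = 7.48×10⁻⁶ T.

B ≈ 7.48 μT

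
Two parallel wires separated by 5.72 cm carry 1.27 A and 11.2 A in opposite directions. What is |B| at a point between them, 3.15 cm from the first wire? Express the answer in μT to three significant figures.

B ≈ 95.2 μT

Each long wire gives B = μ₀I/(2πd). Distances are d₁ = 0.0315 m and d₂ = 0.0257 m.
B₁ = 8.06×10⁻⁶ T, B₂ = 8.72×10⁻⁵ T.
Between antiparallel currents both contributions point the same way, so they add. B = B₁ + B₂ = 8.06×10⁻⁶ + 8.72×10⁻⁵ = 9.52×10⁻⁵ T.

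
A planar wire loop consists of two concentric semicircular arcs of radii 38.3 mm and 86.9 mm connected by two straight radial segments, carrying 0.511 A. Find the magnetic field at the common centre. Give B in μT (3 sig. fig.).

The radial connectors point toward the centre, so dl × r̂ = 0 and they contribute nothing.
Each semicircle gives μ₀I/(4R): inner arc 4.19×10⁻⁶ T, outer arc 1.85×10⁻⁶ T.
The two arcs carry current in opposite angular senses, so their fields oppose: B = |4.19×10⁻⁶ − 1.85×10⁻⁶| = 2.34×10⁻⁶ T.

B ≈ 2.34 μT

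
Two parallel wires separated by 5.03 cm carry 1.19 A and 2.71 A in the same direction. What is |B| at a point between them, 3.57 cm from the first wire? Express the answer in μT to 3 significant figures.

Each long wire gives B = μ₀I/(2πd). Distances are d₁ = 0.0357 m and d₂ = 0.0146 m.
B₁ = 6.67×10⁻⁶ T, B₂ = 3.71×10⁻⁵ T.
Between parallel currents the two contributions point in opposite directions, so they subtract. B = |B₁ − B₂| = |6.67×10⁻⁶ − 3.71×10⁻⁵| = 3.05×10⁻⁵ T.

B ≈ 30.5 μT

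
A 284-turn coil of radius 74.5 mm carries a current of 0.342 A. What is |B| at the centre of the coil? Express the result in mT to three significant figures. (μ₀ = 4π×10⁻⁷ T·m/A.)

B ≈ 0.819 mT

For an N-turn flat coil, B = Nμ₀I/(2R) with R = 0.0745 m.
B = 284 × 2.88×10⁻⁶ T = 8.19×10⁻⁴ T.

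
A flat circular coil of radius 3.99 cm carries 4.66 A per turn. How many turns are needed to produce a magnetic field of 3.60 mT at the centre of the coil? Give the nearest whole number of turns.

N = 49

For an N-turn coil, B = Nμ₀I/(2R). A single turn gives B₁ = 7.34×10⁻⁵ T with R = 0.0399 m.
N = B/B₁ = 3.60×10⁻³ / 7.34×10⁻⁵ = 49.06.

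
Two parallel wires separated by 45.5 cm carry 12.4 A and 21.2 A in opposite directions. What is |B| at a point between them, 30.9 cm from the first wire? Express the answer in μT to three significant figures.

Each long wire gives B = μ₀I/(2πd). Distances are d₁ = 0.309 m and d₂ = 0.146 m.
B₁ = 8.03×10⁻⁶ T, B₂ = 2.90×10⁻⁵ T.
Between antiparallel currents both contributions point the same way, so they add. B = B₁ + B₂ = 8.03×10⁻⁶ + 2.90×10⁻⁵ = 3.71×10⁻⁵ T.

B ≈ 37.1 μT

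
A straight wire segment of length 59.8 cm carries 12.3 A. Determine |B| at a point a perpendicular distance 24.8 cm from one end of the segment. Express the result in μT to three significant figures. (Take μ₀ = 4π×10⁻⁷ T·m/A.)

For a finite straight segment, B = (μ₀I/4πd)(sinθ₁ + sinθ₂), where θ₁, θ₂ are the angles from the perpendicular to each end.
The perpendicular foot is at one end, so the two end-offsets along the wire are 0 and L = 0.598 m.
sinθ₁ = 0/√(0²+0.248²) = 0.0000; sinθ₂ = 0.598/√(0.598²+0.248²) = 0.9237.
B = (4π×10⁻⁷ × 12.3) / (4π × 0.248) × (0.0000 + 0.9237) = 4.58×10⁻⁶ T.

B ≈ 4.58 μT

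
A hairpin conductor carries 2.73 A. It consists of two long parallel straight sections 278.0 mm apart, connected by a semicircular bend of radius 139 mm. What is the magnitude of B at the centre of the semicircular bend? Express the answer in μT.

The semicircular arc contributes B_arc = μ₀I·π/(4πR) = μ₀I/(4R) = 6.17×10⁻⁶ T.
Each semi-infinite lead is at perpendicular distance R = 0.139 m from the centre, with the perpendicular foot at its near end, so it contributes μ₀I/(4πR); both point the same way, together 3.93×10⁻⁶ T.
Arc and leads all point the same direction: B = 6.17×10⁻⁶ + 3.93×10⁻⁶ = 1.01×10⁻⁵ T.

B ≈ 10.1 μT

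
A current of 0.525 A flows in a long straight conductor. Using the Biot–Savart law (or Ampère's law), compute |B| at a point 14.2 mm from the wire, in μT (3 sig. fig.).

B ≈ 7.39 μT

For an infinitely long straight wire, B = μ₀I/(2πd).
B = (4π×10⁻⁷ × 0.525) / (2π × 0.0142) = 7.39×10⁻⁶ T.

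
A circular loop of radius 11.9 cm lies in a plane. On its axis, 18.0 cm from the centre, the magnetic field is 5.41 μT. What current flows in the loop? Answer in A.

On the axis of a loop, B = μ₀IR²/[2(R²+z²)^(3/2)], so I = 2B(R²+z²)^(3/2)/(μ₀R²).
R² + z² = 0.01416 + 0.0324 = 0.04656 m²; raised to 3/2 gives 1.00×10⁻² m³.
I = 2 × 5.41×10⁻⁶ × 1.00×10⁻² / (1.26×10⁻⁶ × 0.01416) = 6.11 A.

I ≈ 6.11 A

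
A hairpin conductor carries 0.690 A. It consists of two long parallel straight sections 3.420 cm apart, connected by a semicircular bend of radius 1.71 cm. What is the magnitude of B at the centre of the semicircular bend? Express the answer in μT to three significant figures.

The semicircular arc contributes B_arc = μ₀I·π/(4πR) = μ₀I/(4R) = 1.27×10⁻⁵ T.
Each semi-infinite lead is at perpendicular distance R = 0.0171 m from the centre, with the perpendicular foot at its near end, so it contributes μ₀I/(4πR); both point the same way, together 8.07×10⁻⁶ T.
Arc and leads all point the same direction: B = 1.27×10⁻⁵ + 8.07×10⁻⁶ = 2.07×10⁻⁵ T.

B ≈ 20.7 μT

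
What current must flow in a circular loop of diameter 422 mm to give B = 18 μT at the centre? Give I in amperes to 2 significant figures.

I ≈ 6.0 A

At the centre of a circular loop B = μ₀I/(2R), so I = 2RB/μ₀.
With R = 0.211 m, I = 2 × 0.211 × 1.80×10⁻⁵ / (4π×10⁻⁷) = 6.04 A.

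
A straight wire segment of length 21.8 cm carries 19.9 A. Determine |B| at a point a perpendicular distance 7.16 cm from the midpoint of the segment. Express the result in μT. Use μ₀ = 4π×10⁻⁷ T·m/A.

For a finite straight segment, B = (μ₀I/4πd)(sinθ₁ + sinθ₂), where θ₁, θ₂ are the angles from the perpendicular to each end.
The perpendicular from the point meets the wire at its midpoint, so each end is L/2 = 0.109 m away along the wire.
sinθ₁ = 0.109/√(0.109²+0.0716²) = 0.8358; sinθ₂ = 0.109/√(0.109²+0.0716²) = 0.8358.
B = (4π×10⁻⁷ × 19.9) / (4π × 0.0716) × (0.8358 + 0.8358) = 4.65×10⁻⁵ T.

B ≈ 46.5 μT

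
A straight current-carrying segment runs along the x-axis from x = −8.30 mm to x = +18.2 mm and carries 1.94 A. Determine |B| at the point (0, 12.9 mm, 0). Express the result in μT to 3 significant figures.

B ≈ 20.4 μT

For a finite straight segment, B = (μ₀I/4πd)(sinθ₁ + sinθ₂), where θ₁, θ₂ are the angles from the perpendicular to each end.
The perpendicular distance is d = 0.0129 m; the end-offsets along the wire are a = 0.0083 m and b = 0.0182 m.
sinθ₁ = 0.0083/√(0.0083²+0.0129²) = 0.5411; sinθ₂ = 0.0182/√(0.0182²+0.0129²) = 0.8158.
B = (4π×10⁻⁷ × 1.94) / (4π × 0.0129) × (0.5411 + 0.8158) = 2.04×10⁻⁵ T.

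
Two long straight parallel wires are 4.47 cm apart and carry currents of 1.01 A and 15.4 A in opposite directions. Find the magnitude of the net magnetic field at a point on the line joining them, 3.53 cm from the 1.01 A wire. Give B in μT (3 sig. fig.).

B ≈ 333 μT

Each long wire gives B = μ₀I/(2πd). Distances are d₁ = 0.0353 m and d₂ = 0.0094 m.
B₁ = 5.72×10⁻⁶ T, B₂ = 3.28×10⁻⁴ T.
Between antiparallel currents both contributions point the same way, so they add. B = B₁ + B₂ = 5.72×10⁻⁶ + 3.28×10⁻⁴ = 3.33×10⁻⁴ T.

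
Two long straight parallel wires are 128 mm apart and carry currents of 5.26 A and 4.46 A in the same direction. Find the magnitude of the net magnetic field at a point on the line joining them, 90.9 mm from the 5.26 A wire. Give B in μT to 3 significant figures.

B ≈ 12.5 μT

Each long wire gives B = μ₀I/(2πd). Distances are d₁ = 0.0909 m and d₂ = 0.0371 m.
B₁ = 1.16×10⁻⁵ T, B₂ = 2.40×10⁻⁵ T.
Between parallel currents the two contributions point in opposite directions, so they subtract. B = |B₁ − B₂| = |1.16×10⁻⁵ − 2.40×10⁻⁵| = 1.25×10⁻⁵ T.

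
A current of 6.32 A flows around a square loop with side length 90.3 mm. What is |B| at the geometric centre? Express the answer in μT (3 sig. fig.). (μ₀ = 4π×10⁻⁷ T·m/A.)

B ≈ 79.2 μT

Each side is a finite straight segment at perpendicular distance d = a/(2 tan(π/4)) = 0.04515 m from the centre, with end-angles ±π/4.
One side contributes B₁ = (μ₀I/4πd)·2 sin(π/4) = 1.98×10⁻⁵ T.
All 4 sides add in the same direction: B = 4 × 1.98×10⁻⁵ = 7.92×10⁻⁵ T.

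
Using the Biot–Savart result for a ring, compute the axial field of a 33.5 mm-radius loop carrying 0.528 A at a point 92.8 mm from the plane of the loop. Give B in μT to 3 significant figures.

On the axis of a circular loop, B = μ₀IR² / [2(R²+z²)^(3/2)].
R² + z² = (0.0335)² + (0.0928)² = 0.009734 m², and (R²+z²)^(3/2) = 9.60×10⁻⁴ m³.
B = (4π×10⁻⁷ × 0.528 × 0.001122) / (2 × 9.60×10⁻⁴) = 3.88×10⁻⁷ T.

B ≈ 0.388 μT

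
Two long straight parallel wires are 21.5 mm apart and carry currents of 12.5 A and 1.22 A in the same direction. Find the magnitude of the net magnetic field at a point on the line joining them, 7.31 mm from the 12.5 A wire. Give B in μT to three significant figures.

Each long wire gives B = μ₀I/(2πd). Distances are d₁ = 0.00731 m and d₂ = 0.01419 m.
B₁ = 3.42×10⁻⁴ T, B₂ = 1.72×10⁻⁵ T.
Between parallel currents the two contributions point in opposite directions, so they subtract. B = |B₁ − B₂| = |3.42×10⁻⁴ − 1.72×10⁻⁵| = 3.25×10⁻⁴ T.

B ≈ 325 μT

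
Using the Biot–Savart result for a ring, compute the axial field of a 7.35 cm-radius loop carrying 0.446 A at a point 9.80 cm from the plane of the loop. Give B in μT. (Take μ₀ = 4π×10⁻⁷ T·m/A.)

B ≈ 0.824 μT

On the axis of a circular loop, B = μ₀IR² / [2(R²+z²)^(3/2)].
R² + z² = (0.0735)² + (0.098)² = 0.01501 m², and (R²+z²)^(3/2) = 1.84×10⁻³ m³.
B = (4π×10⁻⁷ × 0.446 × 0.005402) / (2 × 1.84×10⁻³) = 8.24×10⁻⁷ T.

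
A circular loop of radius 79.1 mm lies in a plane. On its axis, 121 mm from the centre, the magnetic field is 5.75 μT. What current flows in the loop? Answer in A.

I ≈ 4.42 A

On the axis of a loop, B = μ₀IR²/[2(R²+z²)^(3/2)], so I = 2B(R²+z²)^(3/2)/(μ₀R²).
R² + z² = 0.006257 + 0.01464 = 0.0209 m²; raised to 3/2 gives 3.02×10⁻³ m³.
I = 2 × 5.75×10⁻⁶ × 3.02×10⁻³ / (1.26×10⁻⁶ × 0.006257) = 4.42 A.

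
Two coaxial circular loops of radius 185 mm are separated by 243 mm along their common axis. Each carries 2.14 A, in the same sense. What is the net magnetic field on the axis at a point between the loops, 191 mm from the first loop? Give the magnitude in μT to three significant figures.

Each loop contributes B = μ₀IR²/[2(R²+z²)^(3/2)] on the axis, with z measured from that loop.
Loop 1 (z = 0.191 m): B₁ = 2.45×10⁻⁶ T. Loop 2 (z = 0.052 m): B₂ = 6.48×10⁻⁶ T.
The fields add: B = B₁ + B₂ = 8.93×10⁻⁶ T.

B ≈ 8.93 μT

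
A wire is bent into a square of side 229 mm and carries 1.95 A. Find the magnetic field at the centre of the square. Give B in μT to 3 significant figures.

B ≈ 9.63 μT

Each side is a finite straight segment at perpendicular distance d = a/(2 tan(π/4)) = 0.1145 m from the centre, with end-angles ±π/4.
One side contributes B₁ = (μ₀I/4πd)·2 sin(π/4) = 2.41×10⁻⁶ T.
All 4 sides add in the same direction: B = 4 × 2.41×10⁻⁶ = 9.63×10⁻⁶ T.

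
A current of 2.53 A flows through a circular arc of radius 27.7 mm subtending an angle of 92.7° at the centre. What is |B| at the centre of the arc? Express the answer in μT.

B ≈ 14.8 μT

The Biot–Savart field of a circular arc at its centre is B = μ₀Iφ/(4πR), with φ = 1.618 rad.
B = (4π×10⁻⁷ × 2.53 × 1.618) / (4π × 0.0277) = 1.48×10⁻⁵ T.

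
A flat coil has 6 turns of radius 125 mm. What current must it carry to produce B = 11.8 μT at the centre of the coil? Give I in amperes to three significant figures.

For an N-turn coil, B = Nμ₀I/(2R) with R = 0.125 m, so I = 2RB/(Nμ₀) = 2 × 0.125 × 1.18×10⁻⁵ / (6 × 4π×10⁻⁷) = 0.391 A.

I ≈ 0.391 A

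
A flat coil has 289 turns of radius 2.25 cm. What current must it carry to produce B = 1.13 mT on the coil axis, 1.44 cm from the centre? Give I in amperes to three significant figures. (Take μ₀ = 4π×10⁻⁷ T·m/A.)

For an N-turn coil, B = Nμ₀IR²/[2(R²+z²)^(3/2)] with R = 0.0225 m, z = 0.0144 m, so I = 2B(R²+z²)^(3/2)/(Nμ₀R²) = 2 × 1.13×10⁻³ × 1.91×10⁻⁵ / (289 × 4π×10⁻⁷ × 0.0005062) = 0.234 A.

I ≈ 0.234 A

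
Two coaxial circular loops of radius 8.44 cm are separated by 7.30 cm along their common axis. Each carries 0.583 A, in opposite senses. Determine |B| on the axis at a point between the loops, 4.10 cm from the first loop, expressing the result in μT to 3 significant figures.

Each loop contributes B = μ₀IR²/[2(R²+z²)^(3/2)] on the axis, with z measured from that loop.
Loop 1 (z = 0.041 m): B₁ = 3.16×10⁻⁶ T. Loop 2 (z = 0.032 m): B₂ = 3.55×10⁻⁶ T.
The fields oppose: B = |B₁ − B₂| = 3.90×10⁻⁷ T.

B ≈ 0.390 μT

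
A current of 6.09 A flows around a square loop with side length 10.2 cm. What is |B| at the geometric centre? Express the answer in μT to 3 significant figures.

B ≈ 67.5 μT

Each side is a finite straight segment at perpendicular distance d = a/(2 tan(π/4)) = 0.051 m from the centre, with end-angles ±π/4.
One side contributes B₁ = (μ₀I/4πd)·2 sin(π/4) = 1.69×10⁻⁵ T.
All 4 sides add in the same direction: B = 4 × 1.69×10⁻⁵ = 6.75×10⁻⁵ T.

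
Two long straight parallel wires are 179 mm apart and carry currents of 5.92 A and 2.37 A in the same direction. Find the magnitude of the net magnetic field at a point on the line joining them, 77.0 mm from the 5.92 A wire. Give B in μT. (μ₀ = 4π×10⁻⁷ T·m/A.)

B ≈ 10.7 μT

Each long wire gives B = μ₀I/(2πd). Distances are d₁ = 0.077 m and d₂ = 0.102 m.
B₁ = 1.54×10⁻⁵ T, B₂ = 4.65×10⁻⁶ T.
Between parallel currents the two contributions point in opposite directions, so they subtract. B = |B₁ − B₂| = |1.54×10⁻⁵ − 4.65×10⁻⁶| = 1.07×10⁻⁵ T.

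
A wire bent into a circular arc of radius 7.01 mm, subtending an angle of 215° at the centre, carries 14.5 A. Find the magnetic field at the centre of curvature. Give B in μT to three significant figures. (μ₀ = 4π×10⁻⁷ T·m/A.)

B ≈ 776 μT

The Biot–Savart field of a circular arc at its centre is B = μ₀Iφ/(4πR), with φ = 3.752 rad.
B = (4π×10⁻⁷ × 14.5 × 3.752) / (4π × 0.00701) = 7.76×10⁻⁴ T.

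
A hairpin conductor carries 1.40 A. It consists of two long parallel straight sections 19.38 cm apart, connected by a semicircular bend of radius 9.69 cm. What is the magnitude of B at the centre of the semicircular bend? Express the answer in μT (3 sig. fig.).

The semicircular arc contributes B_arc = μ₀I·π/(4πR) = μ₀I/(4R) = 4.54×10⁻⁶ T.
Each semi-infinite lead is at perpendicular distance R = 0.0969 m from the centre, with the perpendicular foot at its near end, so it contributes μ₀I/(4πR); both point the same way, together 2.89×10⁻⁶ T.
Arc and leads all point the same direction: B = 4.54×10⁻⁶ + 2.89×10⁻⁶ = 7.43×10⁻⁶ T.

B ≈ 7.43 μT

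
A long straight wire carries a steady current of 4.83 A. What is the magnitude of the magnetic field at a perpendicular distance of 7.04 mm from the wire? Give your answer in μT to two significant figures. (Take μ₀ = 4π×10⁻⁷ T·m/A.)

For an infinitely long straight wire, B = μ₀I/(2πd).
B = (4π×10⁻⁷ × 4.83) / (2π × 0.00704) = 1.37×10⁻⁴ T.

B ≈ 140 μT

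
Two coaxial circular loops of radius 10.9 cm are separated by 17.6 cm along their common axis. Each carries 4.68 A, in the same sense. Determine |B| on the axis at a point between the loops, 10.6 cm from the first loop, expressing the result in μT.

B ≈ 26.0 μT

Each loop contributes B = μ₀IR²/[2(R²+z²)^(3/2)] on the axis, with z measured from that loop.
Loop 1 (z = 0.106 m): B₁ = 9.94×10⁻⁶ T. Loop 2 (z = 0.07 m): B₂ = 1.61×10⁻⁵ T.
The fields add: B = B₁ + B₂ = 2.60×10⁻⁵ T.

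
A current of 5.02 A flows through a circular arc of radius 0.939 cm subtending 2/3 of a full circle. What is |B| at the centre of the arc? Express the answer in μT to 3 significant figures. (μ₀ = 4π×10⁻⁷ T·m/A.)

The Biot–Savart field of a circular arc at its centre is B = μ₀Iφ/(4πR), with φ = 4.189 rad.
B = (4π×10⁻⁷ × 5.02 × 4.189) / (4π × 0.00939) = 2.24×10⁻⁴ T.

B ≈ 224 μT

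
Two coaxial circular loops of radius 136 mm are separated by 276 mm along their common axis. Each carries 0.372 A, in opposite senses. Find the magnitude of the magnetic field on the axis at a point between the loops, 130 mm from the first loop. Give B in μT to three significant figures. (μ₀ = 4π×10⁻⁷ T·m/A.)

Each loop contributes B = μ₀IR²/[2(R²+z²)^(3/2)] on the axis, with z measured from that loop.
Loop 1 (z = 0.13 m): B₁ = 6.49×10⁻⁷ T. Loop 2 (z = 0.146 m): B₂ = 5.44×10⁻⁷ T.
The fields oppose: B = |B₁ − B₂| = 1.05×10⁻⁷ T.

B ≈ 0.105 μT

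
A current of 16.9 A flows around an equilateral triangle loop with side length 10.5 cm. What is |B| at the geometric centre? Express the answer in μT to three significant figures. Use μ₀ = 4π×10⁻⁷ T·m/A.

Each side is a finite straight segment at perpendicular distance d = a/(2 tan(π/3)) = 0.03031 m from the centre, with end-angles ±π/3.
One side contributes B₁ = (μ₀I/4πd)·2 sin(π/3) = 9.66×10⁻⁵ T.
All 3 sides add in the same direction: B = 3 × 9.66×10⁻⁵ = 2.90×10⁻⁴ T.

B ≈ 290 μT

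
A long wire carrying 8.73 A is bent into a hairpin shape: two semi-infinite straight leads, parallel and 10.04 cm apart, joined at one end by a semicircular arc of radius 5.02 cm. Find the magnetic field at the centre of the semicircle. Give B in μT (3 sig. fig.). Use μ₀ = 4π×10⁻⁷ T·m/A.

B ≈ 89.4 μT

The semicircular arc contributes B_arc = μ₀I·π/(4πR) = μ₀I/(4R) = 5.46×10⁻⁵ T.
Each semi-infinite lead is at perpendicular distance R = 0.0502 m from the centre, with the perpendicular foot at its near end, so it contributes μ₀I/(4πR); both point the same way, together 3.48×10⁻⁵ T.
Arc and leads all point the same direction: B = 5.46×10⁻⁵ + 3.48×10⁻⁵ = 8.94×10⁻⁵ T.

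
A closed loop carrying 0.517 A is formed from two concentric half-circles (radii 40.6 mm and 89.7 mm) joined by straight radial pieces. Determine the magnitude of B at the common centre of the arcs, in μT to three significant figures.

B ≈ 2.19 μT

The radial connectors point toward the centre, so dl × r̂ = 0 and they contribute nothing.
Each semicircle gives μ₀I/(4R): inner arc 4.00×10⁻⁶ T, outer arc 1.81×10⁻⁶ T.
The two arcs carry current in opposite angular senses, so their fields oppose: B = |4.00×10⁻⁶ − 1.81×10⁻⁶| = 2.19×10⁻⁶ T.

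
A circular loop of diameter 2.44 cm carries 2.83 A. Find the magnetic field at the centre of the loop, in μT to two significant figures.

At the centre of a circular loop the Biot–Savart law gives B = μ₀I/(2R) (so R = 0.0122 m).
B = (4π×10⁻⁷ × 2.83) / (2 × 0.0122) = 1.46×10⁻⁴ T.

B ≈ 150 μT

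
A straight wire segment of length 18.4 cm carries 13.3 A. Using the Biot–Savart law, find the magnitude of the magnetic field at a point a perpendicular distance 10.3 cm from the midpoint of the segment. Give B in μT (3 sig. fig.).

B ≈ 17.2 μT

For a finite straight segment, B = (μ₀I/4πd)(sinθ₁ + sinθ₂), where θ₁, θ₂ are the angles from the perpendicular to each end.
The perpendicular from the point meets the wire at its midpoint, so each end is L/2 = 0.092 m away along the wire.
sinθ₁ = 0.092/√(0.092²+0.103²) = 0.6662; sinθ₂ = 0.092/√(0.092²+0.103²) = 0.6662.
B = (4π×10⁻⁷ × 13.3) / (4π × 0.103) × (0.6662 + 0.6662) = 1.72×10⁻⁵ T.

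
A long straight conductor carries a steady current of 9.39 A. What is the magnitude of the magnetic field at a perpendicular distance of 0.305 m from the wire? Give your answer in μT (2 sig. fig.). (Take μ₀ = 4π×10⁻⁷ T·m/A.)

B ≈ 6.2 μT

For an infinitely long straight wire, B = μ₀I/(2πd).
B = (4π×10⁻⁷ × 9.39) / (2π × 0.305) = 6.16×10⁻⁶ T.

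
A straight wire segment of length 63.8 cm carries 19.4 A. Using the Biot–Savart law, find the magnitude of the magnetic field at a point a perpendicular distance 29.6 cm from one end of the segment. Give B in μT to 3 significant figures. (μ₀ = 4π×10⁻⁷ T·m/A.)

For a finite straight segment, B = (μ₀I/4πd)(sinθ₁ + sinθ₂), where θ₁, θ₂ are the angles from the perpendicular to each end.
The perpendicular foot is at one end, so the two end-offsets along the wire are 0 and L = 0.638 m.
sinθ₁ = 0/√(0²+0.296²) = 0.0000; sinθ₂ = 0.638/√(0.638²+0.296²) = 0.9071.
B = (4π×10⁻⁷ × 19.4) / (4π × 0.296) × (0.0000 + 0.9071) = 5.95×10⁻⁶ T.

B ≈ 5.95 μT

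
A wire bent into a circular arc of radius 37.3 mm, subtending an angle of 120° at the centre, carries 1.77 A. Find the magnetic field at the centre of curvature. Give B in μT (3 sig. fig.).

The Biot–Savart field of a circular arc at its centre is B = μ₀Iφ/(4πR), with φ = 2.094 rad.
B = (4π×10⁻⁷ × 1.77 × 2.094) / (4π × 0.0373) = 9.94×10⁻⁶ T.

B ≈ 9.94 μT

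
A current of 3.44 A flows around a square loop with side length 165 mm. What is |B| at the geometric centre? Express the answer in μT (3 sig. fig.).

Each side is a finite straight segment at perpendicular distance d = a/(2 tan(π/4)) = 0.0825 m from the centre, with end-angles ±π/4.
One side contributes B₁ = (μ₀I/4πd)·2 sin(π/4) = 5.90×10⁻⁶ T.
All 4 sides add in the same direction: B = 4 × 5.90×10⁻⁶ = 2.36×10⁻⁵ T.

B ≈ 23.6 μT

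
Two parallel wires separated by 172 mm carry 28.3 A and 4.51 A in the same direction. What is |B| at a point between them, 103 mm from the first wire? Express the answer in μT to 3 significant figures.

Each long wire gives B = μ₀I/(2πd). Distances are d₁ = 0.103 m and d₂ = 0.069 m.
B₁ = 5.50×10⁻⁵ T, B₂ = 1.31×10⁻⁵ T.
Between parallel currents the two contributions point in opposite directions, so they subtract. B = |B₁ − B₂| = |5.50×10⁻⁵ − 1.31×10⁻⁵| = 4.19×10⁻⁵ T.

B ≈ 41.9 μT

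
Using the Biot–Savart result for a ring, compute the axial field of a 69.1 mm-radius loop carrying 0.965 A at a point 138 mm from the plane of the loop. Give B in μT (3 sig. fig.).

B ≈ 0.788 μT

On the axis of a circular loop, B = μ₀IR² / [2(R²+z²)^(3/2)].
R² + z² = (0.0691)² + (0.138)² = 0.02382 m², and (R²+z²)^(3/2) = 3.68×10⁻³ m³.
B = (4π×10⁻⁷ × 0.965 × 0.004775) / (2 × 3.68×10⁻³) = 7.88×10⁻⁷ T.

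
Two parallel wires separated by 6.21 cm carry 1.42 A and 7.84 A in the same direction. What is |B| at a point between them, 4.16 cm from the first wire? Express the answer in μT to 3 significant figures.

B ≈ 69.7 μT

Each long wire gives B = μ₀I/(2πd). Distances are d₁ = 0.0416 m and d₂ = 0.0205 m.
B₁ = 6.83×10⁻⁶ T, B₂ = 7.65×10⁻⁵ T.
Between parallel currents the two contributions point in opposite directions, so they subtract. B = |B₁ − B₂| = |6.83×10⁻⁶ − 7.65×10⁻⁵| = 6.97×10⁻⁵ T.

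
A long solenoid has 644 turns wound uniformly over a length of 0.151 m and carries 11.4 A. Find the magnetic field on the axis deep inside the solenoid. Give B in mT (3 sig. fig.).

Inside a long solenoid, B = μ₀nI with n = 4265 turns/m.
B = 4π×10⁻⁷ × 4265 × 11.4 = 6.11×10⁻² T.

B ≈ 61.1 mT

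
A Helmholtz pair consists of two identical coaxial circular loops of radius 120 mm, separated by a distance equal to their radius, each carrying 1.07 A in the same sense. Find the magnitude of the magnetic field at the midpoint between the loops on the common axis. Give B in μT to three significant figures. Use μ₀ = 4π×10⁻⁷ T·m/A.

B ≈ 8.02 μT

Each loop contributes B = μ₀IR²/[2(R²+z²)^(3/2)] on the axis, with z measured from that loop.
Loop 1 (z = 0.06 m): B₁ = 4.01×10⁻⁶ T. Loop 2 (z = 0.06 m): B₂ = 4.01×10⁻⁶ T.
The fields add: B = B₁ + B₂ = 8.02×10⁻⁶ T.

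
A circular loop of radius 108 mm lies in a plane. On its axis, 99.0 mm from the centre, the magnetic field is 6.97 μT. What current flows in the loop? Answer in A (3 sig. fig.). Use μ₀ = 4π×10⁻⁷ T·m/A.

I ≈ 2.99 A

On the axis of a loop, B = μ₀IR²/[2(R²+z²)^(3/2)], so I = 2B(R²+z²)^(3/2)/(μ₀R²).
R² + z² = 0.01166 + 0.009801 = 0.02146 m²; raised to 3/2 gives 3.14×10⁻³ m³.
I = 2 × 6.97×10⁻⁶ × 3.14×10⁻³ / (1.26×10⁻⁶ × 0.01166) = 2.99 A.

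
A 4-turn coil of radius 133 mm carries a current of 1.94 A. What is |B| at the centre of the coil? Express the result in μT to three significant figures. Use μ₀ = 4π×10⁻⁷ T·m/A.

For an N-turn flat coil, B = Nμ₀I/(2R) with R = 0.133 m.
B = 4 × 9.16×10⁻⁶ T = 3.67×10⁻⁵ T.

B ≈ 36.7 μT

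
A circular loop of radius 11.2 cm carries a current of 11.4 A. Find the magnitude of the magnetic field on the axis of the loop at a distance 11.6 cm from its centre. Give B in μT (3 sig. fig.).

On the axis of a circular loop, B = μ₀IR² / [2(R²+z²)^(3/2)].
R² + z² = (0.112)² + (0.116)² = 0.026 m², and (R²+z²)^(3/2) = 4.19×10⁻³ m³.
B = (4π×10⁻⁷ × 11.4 × 0.01254) / (2 × 4.19×10⁻³) = 2.14×10⁻⁵ T.

B ≈ 21.4 μT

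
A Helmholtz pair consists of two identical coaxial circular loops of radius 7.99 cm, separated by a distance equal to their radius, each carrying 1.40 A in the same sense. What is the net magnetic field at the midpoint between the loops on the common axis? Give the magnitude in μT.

B ≈ 15.8 μT

Each loop contributes B = μ₀IR²/[2(R²+z²)^(3/2)] on the axis, with z measured from that loop.
Loop 1 (z = 0.03995 m): B₁ = 7.88×10⁻⁶ T. Loop 2 (z = 0.03995 m): B₂ = 7.88×10⁻⁶ T.
The fields add: B = B₁ + B₂ = 1.58×10⁻⁵ T.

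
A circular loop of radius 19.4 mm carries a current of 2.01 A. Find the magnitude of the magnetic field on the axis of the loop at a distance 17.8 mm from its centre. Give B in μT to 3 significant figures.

B ≈ 26.0 μT

On the axis of a circular loop, B = μ₀IR² / [2(R²+z²)^(3/2)].
R² + z² = (0.0194)² + (0.0178)² = 0.0006932 m², and (R²+z²)^(3/2) = 1.83×10⁻⁵ m³.
B = (4π×10⁻⁷ × 2.01 × 0.0003764) / (2 × 1.83×10⁻⁵) = 2.60×10⁻⁵ T.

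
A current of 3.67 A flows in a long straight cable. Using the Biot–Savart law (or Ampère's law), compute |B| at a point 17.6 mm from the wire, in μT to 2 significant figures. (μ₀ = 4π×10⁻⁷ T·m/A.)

For an infinitely long straight wire, B = μ₀I/(2πd).
B = (4π×10⁻⁷ × 3.67) / (2π × 0.0176) = 4.17×10⁻⁵ T.

B ≈ 42 μT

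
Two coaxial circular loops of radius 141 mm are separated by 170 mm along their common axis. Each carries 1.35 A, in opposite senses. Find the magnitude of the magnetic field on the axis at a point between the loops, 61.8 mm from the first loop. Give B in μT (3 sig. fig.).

B ≈ 1.62 μT

Each loop contributes B = μ₀IR²/[2(R²+z²)^(3/2)] on the axis, with z measured from that loop.
Loop 1 (z = 0.0618 m): B₁ = 4.62×10⁻⁶ T. Loop 2 (z = 0.1082 m): B₂ = 3.00×10⁻⁶ T.
The fields oppose: B = |B₁ − B₂| = 1.62×10⁻⁶ T.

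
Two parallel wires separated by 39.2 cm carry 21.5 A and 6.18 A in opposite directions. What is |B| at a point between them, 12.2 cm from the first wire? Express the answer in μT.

B ≈ 39.8 μT

Each long wire gives B = μ₀I/(2πd). Distances are d₁ = 0.122 m and d₂ = 0.27 m.
B₁ = 3.52×10⁻⁵ T, B₂ = 4.58×10⁻⁶ T.
Between antiparallel currents both contributions point the same way, so they add. B = B₁ + B₂ = 3.52×10⁻⁵ + 4.58×10⁻⁶ = 3.98×10⁻⁵ T.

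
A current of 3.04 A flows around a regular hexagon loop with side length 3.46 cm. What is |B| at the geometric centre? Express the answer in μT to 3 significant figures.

B ≈ 60.9 μT

Each side is a finite straight segment at perpendicular distance d = a/(2 tan(π/6)) = 0.02996 m from the centre, with end-angles ±π/6.
One side contributes B₁ = (μ₀I/4πd)·2 sin(π/6) = 1.01×10⁻⁵ T.
All 6 sides add in the same direction: B = 6 × 1.01×10⁻⁵ = 6.09×10⁻⁵ T.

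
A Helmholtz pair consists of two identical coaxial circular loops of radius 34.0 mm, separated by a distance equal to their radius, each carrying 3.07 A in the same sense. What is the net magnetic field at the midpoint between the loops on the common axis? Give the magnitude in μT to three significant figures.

Each loop contributes B = μ₀IR²/[2(R²+z²)^(3/2)] on the axis, with z measured from that loop.
Loop 1 (z = 0.017 m): B₁ = 4.06×10⁻⁵ T. Loop 2 (z = 0.017 m): B₂ = 4.06×10⁻⁵ T.
The fields add: B = B₁ + B₂ = 8.12×10⁻⁵ T.

B ≈ 81.2 μT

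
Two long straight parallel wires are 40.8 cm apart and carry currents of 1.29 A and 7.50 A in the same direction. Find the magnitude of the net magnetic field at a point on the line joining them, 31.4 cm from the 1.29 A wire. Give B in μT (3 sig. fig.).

Each long wire gives B = μ₀I/(2πd). Distances are d₁ = 0.314 m and d₂ = 0.094 m.
B₁ = 8.22×10⁻⁷ T, B₂ = 1.60×10⁻⁵ T.
Between parallel currents the two contributions point in opposite directions, so they subtract. B = |B₁ − B₂| = |8.22×10⁻⁷ − 1.60×10⁻⁵| = 1.51×10⁻⁵ T.

B ≈ 15.1 μT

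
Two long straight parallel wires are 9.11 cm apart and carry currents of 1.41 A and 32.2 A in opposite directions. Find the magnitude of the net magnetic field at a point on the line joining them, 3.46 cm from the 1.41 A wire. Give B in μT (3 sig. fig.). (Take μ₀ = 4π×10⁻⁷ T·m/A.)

Each long wire gives B = μ₀I/(2πd). Distances are d₁ = 0.0346 m and d₂ = 0.0565 m.
B₁ = 8.15×10⁻⁶ T, B₂ = 1.14×10⁻⁴ T.
Between antiparallel currents both contributions point the same way, so they add. B = B₁ + B₂ = 8.15×10⁻⁶ + 1.14×10⁻⁴ = 1.22×10⁻⁴ T.

B ≈ 122 μT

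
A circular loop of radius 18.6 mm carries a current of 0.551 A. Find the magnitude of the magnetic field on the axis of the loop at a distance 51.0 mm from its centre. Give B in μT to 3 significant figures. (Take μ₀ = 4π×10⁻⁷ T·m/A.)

B ≈ 0.749 μT

On the axis of a circular loop, B = μ₀IR² / [2(R²+z²)^(3/2)].
R² + z² = (0.0186)² + (0.051)² = 0.002947 m², and (R²+z²)^(3/2) = 1.60×10⁻⁴ m³.
B = (4π×10⁻⁷ × 0.551 × 0.000346) / (2 × 1.60×10⁻⁴) = 7.49×10⁻⁷ T.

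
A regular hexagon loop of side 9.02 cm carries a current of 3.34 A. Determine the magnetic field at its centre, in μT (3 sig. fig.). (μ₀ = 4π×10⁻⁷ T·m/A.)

Each side is a finite straight segment at perpendicular distance d = a/(2 tan(π/6)) = 0.07812 m from the centre, with end-angles ±π/6.
One side contributes B₁ = (μ₀I/4πd)·2 sin(π/6) = 4.28×10⁻⁶ T.
All 6 sides add in the same direction: B = 6 × 4.28×10⁻⁶ = 2.57×10⁻⁵ T.

B ≈ 25.7 μT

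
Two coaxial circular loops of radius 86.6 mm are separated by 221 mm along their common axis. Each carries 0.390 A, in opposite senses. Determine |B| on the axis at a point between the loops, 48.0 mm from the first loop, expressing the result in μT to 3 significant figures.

B ≈ 1.64 μT

Each loop contributes B = μ₀IR²/[2(R²+z²)^(3/2)] on the axis, with z measured from that loop.
Loop 1 (z = 0.048 m): B₁ = 1.89×10⁻⁶ T. Loop 2 (z = 0.173 m): B₂ = 2.54×10⁻⁷ T.
The fields oppose: B = |B₁ − B₂| = 1.64×10⁻⁶ T.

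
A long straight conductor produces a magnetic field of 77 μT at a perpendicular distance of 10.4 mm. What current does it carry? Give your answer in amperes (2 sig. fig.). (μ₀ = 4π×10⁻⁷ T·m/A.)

For a long straight wire B = μ₀I/(2πd), so I = 2πdB/μ₀.
I = 2π × 0.0104 × 7.70×10⁻⁵ / (4π×10⁻⁷) = 4.00 A.

I ≈ 4.0 A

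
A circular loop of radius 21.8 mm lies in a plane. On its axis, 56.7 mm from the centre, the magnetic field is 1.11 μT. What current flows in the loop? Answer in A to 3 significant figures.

I ≈ 0.833 A

On the axis of a loop, B = μ₀IR²/[2(R²+z²)^(3/2)], so I = 2B(R²+z²)^(3/2)/(μ₀R²).
R² + z² = 0.0004752 + 0.003215 = 0.00369 m²; raised to 3/2 gives 2.24×10⁻⁴ m³.
I = 2 × 1.11×10⁻⁶ × 2.24×10⁻⁴ / (1.26×10⁻⁶ × 0.0004752) = 0.833 A.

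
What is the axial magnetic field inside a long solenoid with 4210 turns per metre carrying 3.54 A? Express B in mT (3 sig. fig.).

Inside a long solenoid, B = μ₀nI with n = 4210 turns/m.
B = 4π×10⁻⁷ × 4210 × 3.54 = 1.87×10⁻² T.

B ≈ 18.7 mT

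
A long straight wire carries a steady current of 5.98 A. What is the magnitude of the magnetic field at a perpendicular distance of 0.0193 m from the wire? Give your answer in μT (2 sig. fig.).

For an infinitely long straight wire, B = μ₀I/(2πd).
B = (4π×10⁻⁷ × 5.98) / (2π × 0.0193) = 6.20×10⁻⁵ T.

B ≈ 62 μT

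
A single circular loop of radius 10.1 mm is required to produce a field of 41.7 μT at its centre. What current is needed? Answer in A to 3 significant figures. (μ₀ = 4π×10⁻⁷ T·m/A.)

At the centre of a circular loop B = μ₀I/(2R), so I = 2RB/μ₀.
With R = 0.0101 m, I = 2 × 0.0101 × 4.17×10⁻⁵ / (4π×10⁻⁷) = 0.670 A.

I ≈ 0.670 A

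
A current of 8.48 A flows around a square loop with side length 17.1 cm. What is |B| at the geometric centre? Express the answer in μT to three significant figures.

B ≈ 56.1 μT

Each side is a finite straight segment at perpendicular distance d = a/(2 tan(π/4)) = 0.0855 m from the centre, with end-angles ±π/4.
One side contributes B₁ = (μ₀I/4πd)·2 sin(π/4) = 1.40×10⁻⁵ T.
All 4 sides add in the same direction: B = 4 × 1.40×10⁻⁵ = 5.61×10⁻⁵ T.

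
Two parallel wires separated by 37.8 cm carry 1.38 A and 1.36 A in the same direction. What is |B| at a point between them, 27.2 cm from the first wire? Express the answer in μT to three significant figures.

B ≈ 1.55 μT

Each long wire gives B = μ₀I/(2πd). Distances are d₁ = 0.272 m and d₂ = 0.106 m.
B₁ = 1.01×10⁻⁶ T, B₂ = 2.57×10⁻⁶ T.
Between parallel currents the two contributions point in opposite directions, so they subtract. B = |B₁ − B₂| = |1.01×10⁻⁶ − 2.57×10⁻⁶| = 1.55×10⁻⁶ T.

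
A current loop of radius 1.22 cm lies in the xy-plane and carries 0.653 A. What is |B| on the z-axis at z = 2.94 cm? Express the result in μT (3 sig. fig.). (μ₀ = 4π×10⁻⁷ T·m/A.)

B ≈ 1.89 μT

On the axis of a circular loop, B = μ₀IR² / [2(R²+z²)^(3/2)].
R² + z² = (0.0122)² + (0.0294)² = 0.001013 m², and (R²+z²)^(3/2) = 3.23×10⁻⁵ m³.
B = (4π×10⁻⁷ × 0.653 × 0.0001488) / (2 × 3.23×10⁻⁵) = 1.89×10⁻⁶ T.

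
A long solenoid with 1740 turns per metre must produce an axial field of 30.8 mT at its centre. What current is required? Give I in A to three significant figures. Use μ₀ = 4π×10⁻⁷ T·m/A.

Inside a long solenoid B = μ₀nI with n = 1740 m⁻¹, so I = B/(μ₀n).
I = 3.08×10⁻² / (4π×10⁻⁷ × 1740) = 14.1 A.

I ≈ 14.1 A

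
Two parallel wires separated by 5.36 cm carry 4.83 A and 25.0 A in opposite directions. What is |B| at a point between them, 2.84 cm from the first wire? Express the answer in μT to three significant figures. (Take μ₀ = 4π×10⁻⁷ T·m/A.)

B ≈ 232 μT

Each long wire gives B = μ₀I/(2πd). Distances are d₁ = 0.0284 m and d₂ = 0.0252 m.
B₁ = 3.40×10⁻⁵ T, B₂ = 1.98×10⁻⁴ T.
Between antiparallel currents both contributions point the same way, so they add. B = B₁ + B₂ = 3.40×10⁻⁵ + 1.98×10⁻⁴ = 2.32×10⁻⁴ T.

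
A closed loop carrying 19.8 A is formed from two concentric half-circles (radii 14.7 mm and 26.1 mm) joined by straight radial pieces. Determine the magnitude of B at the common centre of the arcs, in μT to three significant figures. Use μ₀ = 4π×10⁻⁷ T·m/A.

The radial connectors point toward the centre, so dl × r̂ = 0 and they contribute nothing.
Each semicircle gives μ₀I/(4R): inner arc 4.23×10⁻⁴ T, outer arc 2.38×10⁻⁴ T.
The two arcs carry current in opposite angular senses, so their fields oppose: B = |4.23×10⁻⁴ − 2.38×10⁻⁴| = 1.85×10⁻⁴ T.

B ≈ 185 μT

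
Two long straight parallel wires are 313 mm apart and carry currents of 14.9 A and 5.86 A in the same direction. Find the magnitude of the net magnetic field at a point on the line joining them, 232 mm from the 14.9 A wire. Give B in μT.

Each long wire gives B = μ₀I/(2πd). Distances are d₁ = 0.232 m and d₂ = 0.081 m.
B₁ = 1.28×10⁻⁵ T, B₂ = 1.45×10⁻⁵ T.
Between parallel currents the two contributions point in opposite directions, so they subtract. B = |B₁ − B₂| = |1.28×10⁻⁵ − 1.45×10⁻⁵| = 1.62×10⁻⁶ T.

B ≈ 1.62 μT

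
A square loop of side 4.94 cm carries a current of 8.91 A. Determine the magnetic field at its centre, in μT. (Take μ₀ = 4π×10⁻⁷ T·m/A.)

Each side is a finite straight segment at perpendicular distance d = a/(2 tan(π/4)) = 0.0247 m from the centre, with end-angles ±π/4.
One side contributes B₁ = (μ₀I/4πd)·2 sin(π/4) = 5.10×10⁻⁵ T.
All 4 sides add in the same direction: B = 4 × 5.10×10⁻⁵ = 2.04×10⁻⁴ T.

B ≈ 204 μT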